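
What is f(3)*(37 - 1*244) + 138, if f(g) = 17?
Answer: -3381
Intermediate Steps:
f(3)*(37 - 1*244) + 138 = 17*(37 - 1*244) + 138 = 17*(37 - 244) + 138 = 17*(-207) + 138 = -3519 + 138 = -3381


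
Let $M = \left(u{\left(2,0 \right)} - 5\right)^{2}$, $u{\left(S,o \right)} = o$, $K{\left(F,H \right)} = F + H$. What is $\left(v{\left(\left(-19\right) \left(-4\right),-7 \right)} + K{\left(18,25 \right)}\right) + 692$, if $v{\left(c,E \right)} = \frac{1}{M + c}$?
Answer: $\frac{74236}{101} \approx 735.01$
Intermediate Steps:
$M = 25$ ($M = \left(0 - 5\right)^{2} = \left(-5\right)^{2} = 25$)
$v{\left(c,E \right)} = \frac{1}{25 + c}$
$\left(v{\left(\left(-19\right) \left(-4\right),-7 \right)} + K{\left(18,25 \right)}\right) + 692 = \left(\frac{1}{25 - -76} + \left(18 + 25\right)\right) + 692 = \left(\frac{1}{25 + 76} + 43\right) + 692 = \left(\frac{1}{101} + 43\right) + 692 = \frac{4344}{101} + 692 = \frac{74236}{101}$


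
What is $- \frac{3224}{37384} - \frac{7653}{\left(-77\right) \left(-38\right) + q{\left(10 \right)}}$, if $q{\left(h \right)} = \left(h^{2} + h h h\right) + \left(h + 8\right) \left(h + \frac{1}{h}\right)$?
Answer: $- \frac{62430354}{32771749} \approx -1.905$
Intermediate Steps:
$q{\left(h \right)} = h^{2} + h^{3} + \left(8 + h\right) \left(h + \frac{1}{h}\right)$ ($q{\left(h \right)} = \left(h^{2} + h^{2} h\right) + \left(8 + h\right) \left(h + \frac{1}{h}\right) = \left(h^{2} + h^{3}\right) + \left(8 + h\right) \left(h + \frac{1}{h}\right) = h^{2} + h^{3} + \left(8 + h\right) \left(h + \frac{1}{h}\right)$)
$- \frac{3224}{37384} - \frac{7653}{\left(-77\right) \left(-38\right) + q{\left(10 \right)}} = - \frac{3224}{37384} - \frac{7653}{\left(-77\right) \left(-38\right) + \left(1 + 10^{3} + 2 \cdot 10^{2} + 8 \cdot 10 + \frac{8}{10}\right)} = \left(-3224\right) \frac{1}{37384} - \frac{7653}{2926 + \left(1 + 1000 + 2 \cdot 100 + 80 + 8 \cdot \frac{1}{10}\right)} = - \frac{403}{4673} - \frac{7653}{2926 + \left(1 + 1000 + 200 + 80 + \frac{4}{5}\right)} = - \frac{403}{4673} - \frac{7653}{2926 + \frac{6409}{5}} = - \frac{403}{4673} - \frac{7653}{\frac{21039}{5}} = - \frac{403}{4673} - \frac{12755}{7013} = - \frac{62430354}{32771749}$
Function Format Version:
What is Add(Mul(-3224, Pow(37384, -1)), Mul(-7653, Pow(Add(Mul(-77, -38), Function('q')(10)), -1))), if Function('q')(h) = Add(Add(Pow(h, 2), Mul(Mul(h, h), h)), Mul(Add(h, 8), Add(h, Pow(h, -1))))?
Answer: Rational(-62430354, 32771749) ≈ -1.9050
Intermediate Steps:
Function('q')(h) = Add(Pow(h, 2), Pow(h, 3), Mul(Add(8, h), Add(h, Pow(h, -1)))) (Function('q')(h) = Add(Add(Pow(h, 2), Mul(Pow(h, 2), h)), Mul(Add(8, h), Add(h, Pow(h, -1)))) = Add(Add(Pow(h, 2), Pow(h, 3)), Mul(Add(8, h), Add(h, Pow(h, -1)))) = Add(Pow(h, 2), Pow(h, 3), Mul(Add(8, h), Add(h, Pow(h, -1)))))
Add(Mul(-3224, Pow(37384, -1)), Mul(-7653, Pow(Add(Mul(-77, -38), Function('q')(10)), -1))) = Add(Mul(-3224, Pow(37384, -1)), Mul(-7653, Pow(Add(Mul(-77, -38), Add(1, Pow(10, 3), Mul(2, Pow(10, 2)), Mul(8, 10), Mul(8, Pow(10, -1)))), -1))) = Add(Mul(-3224, Rational(1, 37384)), Mul(-7653, Pow(Add(2926, Add(1, 1000, Mul(2, 100), 80, Mul(8, Rational(1, 10)))), -1))) = Add(Rational(-403, 4673), Mul(-7653, Pow(Add(2926, Add(1, 1000, 200, 80, Rational(4, 5))), -1))) = Add(Rational(-403, 4673), Mul(-7653, Pow(Add(2926, Rational(6409, 5)), -1))) = Add(Rational(-403, 4673), Mul(-7653, Pow(Rational(21039, 5), -1))) = Add(Rational(-403, 4673), Mul(-7653, Rational(5, 21039))) = Add(Rational(-403, 4673), Rational(-12755, 7013)) = Rational(-62430354, 32771749)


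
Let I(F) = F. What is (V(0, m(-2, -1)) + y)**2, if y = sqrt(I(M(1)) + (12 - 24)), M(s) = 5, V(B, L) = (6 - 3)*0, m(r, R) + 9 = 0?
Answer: -7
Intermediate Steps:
m(r, R) = -9 (m(r, R) = -9 + 0 = -9)
V(B, L) = 0 (V(B, L) = 3*0 = 0)
y = I*sqrt(7) (y = sqrt(5 + (12 - 24)) = sqrt(5 - 12) = sqrt(-7) = I*sqrt(7) ≈ 2.6458*I)
(V(0, m(-2, -1)) + y)**2 = (0 + I*sqrt(7))**2 = (I*sqrt(7))**2 = -7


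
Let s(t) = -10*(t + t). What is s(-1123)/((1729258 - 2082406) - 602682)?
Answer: -2246/95583 ≈ -0.023498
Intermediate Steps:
s(t) = -20*t
s(-1123)/((1729258 - 2082406) - 602682) = (-20*(-1123))/((1729258 - 2082406) - 602682) = 22460/(-353148 - 602682) = 22460/(-955830) = 22460*(-1/955830) = -2246/95583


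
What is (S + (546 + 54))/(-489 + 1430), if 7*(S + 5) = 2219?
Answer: 912/941 ≈ 0.96918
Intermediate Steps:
S = 312 (S = -5 + (⅐)*2219 = -5 + 317 = 312)
(S + (546 + 54))/(-489 + 1430) = (312 + (546 + 54))/(-489 + 1430) = (312 + 600)/941 = 912*(1/941) = 912/941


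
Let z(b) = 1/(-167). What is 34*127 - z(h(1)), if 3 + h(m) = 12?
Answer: 721107/167 ≈ 4318.0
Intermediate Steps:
h(m) = 9 (h(m) = -3 + 12 = 9)
z(b) = -1/167 (z(b) = 1*(-1/167) = -1/167)
34*127 - z(h(1)) = 34*127 - 1*(-1/167) = 4318 + 1/167 = 721107/167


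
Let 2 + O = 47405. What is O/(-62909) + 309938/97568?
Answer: 7436436869/3068952656 ≈ 2.4231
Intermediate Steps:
O = 47403 (O = -2 + 47405 = 47403)
O/(-62909) + 309938/97568 = 47403/(-62909) + 309938/97568 = 47403*(-1/62909) + 309938*(1/97568) = -47403/62909 + 154969/48784 = 7436436869/3068952656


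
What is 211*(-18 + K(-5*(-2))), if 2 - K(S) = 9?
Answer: -5275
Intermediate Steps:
K(S) = -7 (K(S) = 2 - 1*9 = 2 - 9 = -7)
211*(-18 + K(-5*(-2))) = 211*(-18 - 7) = 211*(-25) = -5275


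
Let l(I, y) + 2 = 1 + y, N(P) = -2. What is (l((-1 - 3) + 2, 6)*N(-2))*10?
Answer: -100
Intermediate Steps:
l(I, y) = -1 + y (l(I, y) = -2 + (1 + y) = -1 + y)
(l((-1 - 3) + 2, 6)*N(-2))*10 = ((-1 + 6)*(-2))*10 = (5*(-2))*10 = -10*10 = -100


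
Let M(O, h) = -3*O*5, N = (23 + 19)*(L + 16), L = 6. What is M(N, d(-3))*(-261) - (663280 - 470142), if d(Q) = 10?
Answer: 3424322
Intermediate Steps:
N = 924 (N = (23 + 19)*(6 + 16) = 42*22 = 924)
M(O, h) = -15*O
M(N, d(-3))*(-261) - (663280 - 470142) = -15*924*(-261) - (663280 - 470142) = -13860*(-261) - 1*193138 = 3617460 - 193138 = 3424322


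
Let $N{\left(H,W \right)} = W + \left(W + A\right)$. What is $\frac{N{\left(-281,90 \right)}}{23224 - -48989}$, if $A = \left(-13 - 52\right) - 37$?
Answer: $\frac{26}{24071} \approx 0.0010801$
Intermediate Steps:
$A = -102$ ($A = -65 - 37 = -102$)
$N{\left(H,W \right)} = -102 + 2 W$ ($N{\left(H,W \right)} = W + \left(W - 102\right) = W + \left(-102 + W\right) = -102 + 2 W$)
$\frac{N{\left(-281,90 \right)}}{23224 - -48989} = \frac{-102 + 2 \cdot 90}{23224 - -48989} = \frac{-102 + 180}{23224 + 48989} = \frac{78}{72213} = 78 \cdot \frac{1}{72213} = \frac{26}{24071}$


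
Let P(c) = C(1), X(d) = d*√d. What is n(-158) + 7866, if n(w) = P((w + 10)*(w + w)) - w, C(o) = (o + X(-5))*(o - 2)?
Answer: 8023 + 5*I*√5 ≈ 8023.0 + 11.18*I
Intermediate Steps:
X(d) = d^(3/2)
C(o) = (-2 + o)*(o - 5*I*√5) (C(o) = (o + (-5)^(3/2))*(o - 2) = (o - 5*I*√5)*(-2 + o) = (-2 + o)*(o - 5*I*√5))
P(c) = -1 + 5*I*√5 (P(c) = 1² - 2*1 + 10*I*√5 - 5*I*1*√5 = 1 - 2 + 10*I*√5 - 5*I*√5 = -1 + 5*I*√5)
n(w) = -1 - w + 5*I*√5 (n(w) = (-1 + 5*I*√5) - w = -1 - w + 5*I*√5)
n(-158) + 7866 = (-1 - 1*(-158) + 5*I*√5) + 7866 = (-1 + 158 + 5*I*√5) + 7866 = (157 + 5*I*√5) + 7866 = 8023 + 5*I*√5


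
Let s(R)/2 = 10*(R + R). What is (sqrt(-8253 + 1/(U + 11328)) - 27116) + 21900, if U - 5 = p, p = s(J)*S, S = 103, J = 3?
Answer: -5216 + 2*I*sqrt(1158222401326)/23693 ≈ -5216.0 + 90.846*I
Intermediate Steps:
s(R) = 40*R (s(R) = 2*(10*(R + R)) = 2*(10*(2*R)) = 2*(20*R) = 40*R)
p = 12360 (p = (40*3)*103 = 120*103 = 12360)
U = 12365 (U = 5 + 12360 = 12365)
(sqrt(-8253 + 1/(U + 11328)) - 27116) + 21900 = (sqrt(-8253 + 1/(12365 + 11328)) - 27116) + 21900 = (sqrt(-8253 + 1/23693) - 27116) + 21900 = (sqrt(-195538328/23693) - 27116) + 21900 = (2*I*sqrt(1158222401326)/23693 - 27116) + 21900 = (-27116 + 2*I*sqrt(1158222401326)/23693) + 21900 = -5216 + 2*I*sqrt(1158222401326)/23693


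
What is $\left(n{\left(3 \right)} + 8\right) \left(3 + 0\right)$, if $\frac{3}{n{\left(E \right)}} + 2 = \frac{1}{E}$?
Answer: $\frac{93}{5} \approx 18.6$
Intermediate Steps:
$n{\left(E \right)} = \frac{3}{-2 + \frac{1}{E}}$
$\left(n{\left(3 \right)} + 8\right) \left(3 + 0\right) = \left(\left(-3\right) 3 \frac{1}{-1 + 2 \cdot 3} + 8\right) \left(3 + 0\right) = \left(\left(-3\right) 3 \frac{1}{-1 + 6} + 8\right) 3 = \left(\left(-3\right) 3 \cdot \frac{1}{5} + 8\right) 3 = \left(- \frac{9}{5} + 8\right) 3 = \frac{31}{5} \cdot 3 = \frac{93}{5}$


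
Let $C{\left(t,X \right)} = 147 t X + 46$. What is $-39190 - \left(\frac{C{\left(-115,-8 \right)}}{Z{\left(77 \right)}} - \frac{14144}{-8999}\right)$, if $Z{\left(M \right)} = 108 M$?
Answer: $- \frac{1467072758089}{37417842} \approx -39208.0$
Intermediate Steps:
$C{\left(t,X \right)} = 46 + 147 X t$ ($C{\left(t,X \right)} = 147 X t + 46 = 46 + 147 X t$)
$-39190 - \left(\frac{C{\left(-115,-8 \right)}}{Z{\left(77 \right)}} - \frac{14144}{-8999}\right) = -39190 - \left(\frac{46 + 147 \left(-8\right) \left(-115\right)}{108 \cdot 77} - \frac{14144}{-8999}\right) = -39190 - \left(\frac{46 + 135240}{8316} - - \frac{14144}{8999}\right) = -39190 - \left(135286 \cdot \frac{1}{8316} + \frac{14144}{8999}\right) = -39190 - \left(\frac{67643}{4158} + \frac{14144}{8999}\right) = -39190 - \frac{667530109}{37417842} = - \frac{1467072758089}{37417842}$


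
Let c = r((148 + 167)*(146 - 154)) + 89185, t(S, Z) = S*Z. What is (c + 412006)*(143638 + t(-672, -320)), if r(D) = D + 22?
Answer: 178870207854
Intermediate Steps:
r(D) = 22 + D
c = 86687 (c = (22 + (148 + 167)*(146 - 154)) + 89185 = (22 + 315*(-8)) + 89185 = (22 - 2520) + 89185 = -2498 + 89185 = 86687)
(c + 412006)*(143638 + t(-672, -320)) = (86687 + 412006)*(143638 - 672*(-320)) = 498693*(143638 + 215040) = 498693*358678 = 178870207854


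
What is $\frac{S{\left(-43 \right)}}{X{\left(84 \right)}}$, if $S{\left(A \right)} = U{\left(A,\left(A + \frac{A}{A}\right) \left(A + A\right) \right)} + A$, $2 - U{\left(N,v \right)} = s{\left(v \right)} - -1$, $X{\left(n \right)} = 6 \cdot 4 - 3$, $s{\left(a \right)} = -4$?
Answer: $- \frac{38}{21} \approx -1.8095$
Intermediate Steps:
$X{\left(n \right)} = 21$ ($X{\left(n \right)} = 24 - 3 = 21$)
$U{\left(N,v \right)} = 5$ ($U{\left(N,v \right)} = 2 - \left(-4 - -1\right) = 2 - \left(-4 + 1\right) = 2 - -3 = 2 + 3 = 5$)
$S{\left(A \right)} = 5 + A$
$\frac{S{\left(-43 \right)}}{X{\left(84 \right)}} = \frac{5 - 43}{21} = \left(-38\right) \frac{1}{21} = - \frac{38}{21}$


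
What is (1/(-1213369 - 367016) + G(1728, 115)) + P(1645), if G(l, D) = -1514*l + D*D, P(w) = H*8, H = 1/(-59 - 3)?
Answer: -127524396392716/48991935 ≈ -2.6030e+6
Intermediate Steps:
H = -1/62 (H = 1/(-62) = -1/62 ≈ -0.016129)
P(w) = -4/31 (P(w) = -1/62*8 = -4/31)
G(l, D) = D² - 1514*l (G(l, D) = -1514*l + D² = D² - 1514*l)
(1/(-1213369 - 367016) + G(1728, 115)) + P(1645) = (1/(-1213369 - 367016) + (115² - 1514*1728)) - 4/31 = (1/(-1580385) + (13225 - 2616192)) - 4/31 = (-1/1580385 - 2602967) - 4/31 = -4113690002296/1580385 - 4/31 = -127524396392716/48991935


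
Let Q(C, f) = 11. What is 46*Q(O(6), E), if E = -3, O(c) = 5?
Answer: 506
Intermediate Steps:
46*Q(O(6), E) = 46*11 = 506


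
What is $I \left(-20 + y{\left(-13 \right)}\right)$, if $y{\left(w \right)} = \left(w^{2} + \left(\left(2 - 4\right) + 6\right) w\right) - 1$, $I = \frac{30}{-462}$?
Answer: $- \frac{480}{77} \approx -6.2338$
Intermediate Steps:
$I = - \frac{5}{77}$ ($I = 30 \left(- \frac{1}{462}\right) = - \frac{5}{77} \approx -0.064935$)
$y{\left(w \right)} = -1 + w^{2} + 4 w$ ($y{\left(w \right)} = \left(w^{2} + \left(-2 + 6\right) w\right) - 1 = \left(w^{2} + 4 w\right) - 1 = -1 + w^{2} + 4 w$)
$I \left(-20 + y{\left(-13 \right)}\right) = - \frac{5 \left(-20 + \left(-1 + \left(-13\right)^{2} + 4 \left(-13\right)\right)\right)}{77} = - \frac{5 \left(-20 - -116\right)}{77} = - \frac{5 \left(-20 + 116\right)}{77} = \left(- \frac{5}{77}\right) 96 = - \frac{480}{77}$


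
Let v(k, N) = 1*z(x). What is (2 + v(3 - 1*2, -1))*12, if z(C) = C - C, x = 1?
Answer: 24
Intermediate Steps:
z(C) = 0
v(k, N) = 0 (v(k, N) = 1*0 = 0)
(2 + v(3 - 1*2, -1))*12 = (2 + 0)*12 = 2*12 = 24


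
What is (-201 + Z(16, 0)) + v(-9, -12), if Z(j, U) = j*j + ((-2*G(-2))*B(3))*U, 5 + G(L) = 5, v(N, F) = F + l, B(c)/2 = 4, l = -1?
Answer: 42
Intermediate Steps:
B(c) = 8 (B(c) = 2*4 = 8)
v(N, F) = -1 + F (v(N, F) = F - 1 = -1 + F)
G(L) = 0 (G(L) = -5 + 5 = 0)
Z(j, U) = j² (Z(j, U) = j*j + (-2*0*8)*U = j² + (0*8)*U = j² + 0*U = j² + 0 = j²)
(-201 + Z(16, 0)) + v(-9, -12) = (-201 + 16²) + (-1 - 12) = (-201 + 256) - 13 = 55 - 13 = 42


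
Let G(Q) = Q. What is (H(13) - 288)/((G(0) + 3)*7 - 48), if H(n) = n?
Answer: 275/27 ≈ 10.185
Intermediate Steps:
(H(13) - 288)/((G(0) + 3)*7 - 48) = (13 - 288)/((0 + 3)*7 - 48) = -275/(3*7 - 48) = -275/(21 - 48) = -275/(-27) = -275*(-1/27) = 275/27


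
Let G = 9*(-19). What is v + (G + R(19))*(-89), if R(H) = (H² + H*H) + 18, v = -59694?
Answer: -110335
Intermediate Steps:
G = -171
R(H) = 18 + 2*H² (R(H) = (H² + H²) + 18 = 2*H² + 18 = 18 + 2*H²)
v + (G + R(19))*(-89) = -59694 + (-171 + (18 + 2*19²))*(-89) = -59694 + (-171 + (18 + 2*361))*(-89) = -59694 + (-171 + (18 + 722))*(-89) = -59694 + (-171 + 740)*(-89) = -59694 + 569*(-89) = -59694 - 50641 = -110335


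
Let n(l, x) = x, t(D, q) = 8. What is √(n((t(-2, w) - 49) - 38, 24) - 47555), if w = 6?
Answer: I*√47531 ≈ 218.02*I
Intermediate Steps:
√(n((t(-2, w) - 49) - 38, 24) - 47555) = √(24 - 47555) = √(-47531) = I*√47531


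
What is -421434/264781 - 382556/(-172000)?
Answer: 7201728059/11385583000 ≈ 0.63253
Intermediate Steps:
-421434/264781 - 382556/(-172000) = -421434*1/264781 - 382556*(-1/172000) = -421434/264781 + 95639/43000 = 7201728059/11385583000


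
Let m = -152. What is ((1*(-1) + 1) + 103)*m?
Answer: -15656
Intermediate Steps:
((1*(-1) + 1) + 103)*m = ((1*(-1) + 1) + 103)*(-152) = ((-1 + 1) + 103)*(-152) = (0 + 103)*(-152) = 103*(-152) = -15656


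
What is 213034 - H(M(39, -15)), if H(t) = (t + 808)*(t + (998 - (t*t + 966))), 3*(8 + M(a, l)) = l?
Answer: 332284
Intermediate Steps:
M(a, l) = -8 + l/3
H(t) = (808 + t)*(32 + t - t²) (H(t) = (808 + t)*(t + (998 - (t² + 966))) = (808 + t)*(t + (998 - (966 + t²))) = (808 + t)*(t + (998 + (-966 - t²))) = (808 + t)*(t + (32 - t²)) = (808 + t)*(32 + t - t²))
213034 - H(M(39, -15)) = 213034 - (25856 - (-8 + (⅓)*(-15))³ - 807*(-8 + (⅓)*(-15))² + 840*(-8 + (⅓)*(-15))) = 213034 - (25856 - (-8 - 5)³ - 807*(-8 - 5)² + 840*(-8 - 5)) = 213034 - (25856 - 1*(-13)³ - 807*(-13)² + 840*(-13)) = 213034 - (25856 - 1*(-2197) - 807*169 - 10920) = 213034 - (25856 + 2197 - 136383 - 10920) = 213034 - 1*(-119250) = 213034 + 119250 = 332284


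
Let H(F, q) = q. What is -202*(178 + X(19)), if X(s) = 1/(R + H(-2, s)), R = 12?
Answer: -1114838/31 ≈ -35963.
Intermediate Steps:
X(s) = 1/(12 + s)
-202*(178 + X(19)) = -202*(178 + 1/(12 + 19)) = -202*(178 + 1/31) = -202*5519/31 = -1114838/31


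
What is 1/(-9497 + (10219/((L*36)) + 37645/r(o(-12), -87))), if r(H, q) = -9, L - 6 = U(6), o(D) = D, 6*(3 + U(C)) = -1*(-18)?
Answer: -216/2944613 ≈ -7.3354e-5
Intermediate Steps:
U(C) = 0 (U(C) = -3 + (-1*(-18))/6 = -3 + (⅙)*18 = -3 + 3 = 0)
L = 6 (L = 6 + 0 = 6)
1/(-9497 + (10219/((L*36)) + 37645/r(o(-12), -87))) = 1/(-9497 + (10219/((6*36)) + 37645/(-9))) = 1/(-9497 + (10219/216 + 37645*(-⅑))) = 1/(-9497 + (10219*(1/216) - 37645/9)) = 1/(-9497 + (10219/216 - 37645/9)) = 1/(-9497 - 893261/216) = 1/(-2944613/216) = -216/2944613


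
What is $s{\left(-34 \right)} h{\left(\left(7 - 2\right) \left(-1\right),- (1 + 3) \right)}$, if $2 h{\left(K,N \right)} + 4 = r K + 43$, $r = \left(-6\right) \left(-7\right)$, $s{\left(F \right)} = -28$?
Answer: $2394$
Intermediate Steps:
$r = 42$
$h{\left(K,N \right)} = \frac{39}{2} + 21 K$ ($h{\left(K,N \right)} = -2 + \frac{42 K + 43}{2} = -2 + \frac{43 + 42 K}{2} = -2 + \left(\frac{43}{2} + 21 K\right) = \frac{39}{2} + 21 K$)
$s{\left(-34 \right)} h{\left(\left(7 - 2\right) \left(-1\right),- (1 + 3) \right)} = - 28 \left(\frac{39}{2} + 21 \left(7 - 2\right) \left(-1\right)\right) = - 28 \left(\frac{39}{2} + 21 \cdot 5 \left(-1\right)\right) = - 28 \left(\frac{39}{2} + 21 \left(-5\right)\right) = - 28 \left(\frac{39}{2} - 105\right) = \left(-28\right) \left(- \frac{171}{2}\right) = 2394$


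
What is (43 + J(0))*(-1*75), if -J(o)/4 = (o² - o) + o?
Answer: -3225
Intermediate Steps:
J(o) = -4*o² (J(o) = -4*((o² - o) + o) = -4*o²)
(43 + J(0))*(-1*75) = (43 - 4*0²)*(-1*75) = (43 - 4*0)*(-75) = (43 + 0)*(-75) = 43*(-75) = -3225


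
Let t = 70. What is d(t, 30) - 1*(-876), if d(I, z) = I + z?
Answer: 976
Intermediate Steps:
d(t, 30) - 1*(-876) = (70 + 30) - 1*(-876) = 100 + 876 = 976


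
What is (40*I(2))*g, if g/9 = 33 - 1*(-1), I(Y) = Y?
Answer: 24480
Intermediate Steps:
g = 306 (g = 9*(33 - 1*(-1)) = 9*(33 + 1) = 9*34 = 306)
(40*I(2))*g = (40*2)*306 = 80*306 = 24480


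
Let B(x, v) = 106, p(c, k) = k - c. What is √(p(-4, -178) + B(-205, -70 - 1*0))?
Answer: 2*I*√17 ≈ 8.2462*I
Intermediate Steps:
√(p(-4, -178) + B(-205, -70 - 1*0)) = √((-178 - 1*(-4)) + 106) = √((-178 + 4) + 106) = √(-174 + 106) = √(-68) = 2*I*√17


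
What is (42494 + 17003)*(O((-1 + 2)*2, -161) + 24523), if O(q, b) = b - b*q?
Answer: 1468623948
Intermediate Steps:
O(q, b) = b - b*q
(42494 + 17003)*(O((-1 + 2)*2, -161) + 24523) = (42494 + 17003)*(-161*(1 - (-1 + 2)*2) + 24523) = 59497*(-161*(1 - 2) + 24523) = 59497*(-161*(-1) + 24523) = 59497*(161 + 24523) = 59497*24684 = 1468623948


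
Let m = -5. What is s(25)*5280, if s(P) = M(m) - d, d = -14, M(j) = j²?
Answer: 205920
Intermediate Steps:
s(P) = 39 (s(P) = (-5)² - 1*(-14) = 25 + 14 = 39)
s(25)*5280 = 39*5280 = 205920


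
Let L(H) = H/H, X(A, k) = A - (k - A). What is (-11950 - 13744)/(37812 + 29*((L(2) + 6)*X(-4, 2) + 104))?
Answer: -12847/19399 ≈ -0.66225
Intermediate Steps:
X(A, k) = -k + 2*A (X(A, k) = A + (A - k) = -k + 2*A)
L(H) = 1
(-11950 - 13744)/(37812 + 29*((L(2) + 6)*X(-4, 2) + 104)) = (-11950 - 13744)/(37812 + 29*((1 + 6)*(-1*2 + 2*(-4)) + 104)) = -25694/(37812 + 29*(7*(-2 - 8) + 104)) = -25694/(37812 + 29*(7*(-10) + 104)) = -25694/(37812 + 29*(-70 + 104)) = -25694/(37812 + 29*34) = -25694/(37812 + 986) = -25694/38798 = -25694*1/38798 = -12847/19399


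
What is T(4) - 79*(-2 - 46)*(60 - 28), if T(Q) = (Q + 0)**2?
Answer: 121360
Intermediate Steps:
T(Q) = Q**2
T(4) - 79*(-2 - 46)*(60 - 28) = 4**2 - 79*(-2 - 46)*(60 - 28) = 16 - (-3792)*32 = 16 - 79*(-1536) = 16 + 121344 = 121360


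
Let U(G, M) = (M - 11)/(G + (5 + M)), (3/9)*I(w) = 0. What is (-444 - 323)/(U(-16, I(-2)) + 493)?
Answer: -59/38 ≈ -1.5526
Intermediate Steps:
I(w) = 0 (I(w) = 3*0 = 0)
U(G, M) = (-11 + M)/(5 + G + M)
(-444 - 323)/(U(-16, I(-2)) + 493) = (-444 - 323)/((-11 + 0)/(5 - 16 + 0) + 493) = -767/(-11/(-11) + 493) = -767/(-1/11*(-11) + 493) = -767/(1 + 493) = -767/494 = -767*1/494 = -59/38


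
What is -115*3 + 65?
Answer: -280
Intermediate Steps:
-115*3 + 65 = -345 + 65 = -280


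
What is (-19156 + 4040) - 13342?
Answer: -28458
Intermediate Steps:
(-19156 + 4040) - 13342 = -15116 - 13342 = -28458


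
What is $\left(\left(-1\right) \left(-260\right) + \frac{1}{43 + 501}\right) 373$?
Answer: $\frac{52757493}{544} \approx 96981.0$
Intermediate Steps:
$\left(\left(-1\right) \left(-260\right) + \frac{1}{43 + 501}\right) 373 = \left(260 + \frac{1}{544}\right) 373 = \frac{141441}{544} \cdot 373 = \frac{52757493}{544}$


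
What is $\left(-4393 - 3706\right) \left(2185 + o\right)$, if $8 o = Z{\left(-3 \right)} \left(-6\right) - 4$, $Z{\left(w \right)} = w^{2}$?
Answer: $- \frac{70550389}{4} \approx -1.7638 \cdot 10^{7}$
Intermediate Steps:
$o = - \frac{29}{4}$ ($o = \frac{\left(-3\right)^{2} \left(-6\right) - 4}{8} = \frac{9 \left(-6\right) - 4}{8} = \frac{-54 - 4}{8} = \frac{1}{8} \left(-58\right) = - \frac{29}{4} \approx -7.25$)
$\left(-4393 - 3706\right) \left(2185 + o\right) = \left(-4393 - 3706\right) \left(2185 - \frac{29}{4}\right) = \left(-8099\right) \frac{8711}{4} = - \frac{70550389}{4}$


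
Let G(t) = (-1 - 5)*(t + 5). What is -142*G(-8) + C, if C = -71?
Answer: -2627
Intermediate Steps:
G(t) = -30 - 6*t (G(t) = -6*(5 + t) = -30 - 6*t)
-142*G(-8) + C = -142*(-30 - 6*(-8)) - 71 = -142*(-30 + 48) - 71 = -142*18 - 71 = -2556 - 71 = -2627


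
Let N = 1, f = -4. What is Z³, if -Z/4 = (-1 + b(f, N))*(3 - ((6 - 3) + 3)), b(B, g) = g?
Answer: 0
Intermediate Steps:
Z = 0 (Z = -4*(-1 + 1)*(3 - ((6 - 3) + 3)) = -0*(3 - (3 + 3)) = -0*(3 - 1*6) = -0*(3 - 6) = -0*(-3) = -4*0 = 0)
Z³ = 0³ = 0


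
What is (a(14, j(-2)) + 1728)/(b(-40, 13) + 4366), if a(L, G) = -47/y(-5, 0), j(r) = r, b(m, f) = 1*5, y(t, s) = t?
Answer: 8687/21855 ≈ 0.39748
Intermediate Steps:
b(m, f) = 5
a(L, G) = 47/5 (a(L, G) = -47/(-5) = -47*(-⅕) = 47/5)
(a(14, j(-2)) + 1728)/(b(-40, 13) + 4366) = (47/5 + 1728)/(5 + 4366) = (8687/5)/4371 = (8687/5)*(1/4371) = 8687/21855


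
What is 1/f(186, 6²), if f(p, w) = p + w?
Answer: 1/222 ≈ 0.0045045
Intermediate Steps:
1/f(186, 6²) = 1/(186 + 6²) = 1/(186 + 36) = 1/222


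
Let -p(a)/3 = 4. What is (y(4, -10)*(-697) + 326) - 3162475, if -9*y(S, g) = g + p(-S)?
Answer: -28474675/9 ≈ -3.1639e+6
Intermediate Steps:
p(a) = -12 (p(a) = -3*4 = -12)
y(S, g) = 4/3 - g/9 (y(S, g) = -(g - 12)/9 = -(-12 + g)/9 = 4/3 - g/9)
(y(4, -10)*(-697) + 326) - 3162475 = ((4/3 - ⅑*(-10))*(-697) + 326) - 3162475 = ((4/3 + 10/9)*(-697) + 326) - 3162475 = ((22/9)*(-697) + 326) - 3162475 = (-15334/9 + 326) - 3162475 = -12400/9 - 3162475 = -28474675/9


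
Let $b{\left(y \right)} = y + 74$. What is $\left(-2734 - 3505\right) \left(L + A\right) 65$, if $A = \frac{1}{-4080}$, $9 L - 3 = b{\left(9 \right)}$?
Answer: $- \frac{558001847}{144} \approx -3.875 \cdot 10^{6}$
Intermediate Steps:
$b{\left(y \right)} = 74 + y$
$L = \frac{86}{9}$ ($L = \frac{1}{3} + \frac{74 + 9}{9} = \frac{1}{3} + \frac{1}{9} \cdot 83 = \frac{1}{3} + \frac{83}{9} = \frac{86}{9} \approx 9.5556$)
$A = - \frac{1}{4080} \approx -0.0002451$
$\left(-2734 - 3505\right) \left(L + A\right) 65 = \left(-2734 - 3505\right) \left(\frac{86}{9} - \frac{1}{4080}\right) 65 = \left(-6239\right) \frac{116957}{12240} \cdot 65 = \left(- \frac{42923219}{720}\right) 65 = - \frac{558001847}{144}$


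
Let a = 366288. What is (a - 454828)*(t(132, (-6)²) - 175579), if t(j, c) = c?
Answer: 15542577220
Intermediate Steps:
(a - 454828)*(t(132, (-6)²) - 175579) = (366288 - 454828)*((-6)² - 175579) = -88540*(36 - 175579) = -88540*(-175543) = 15542577220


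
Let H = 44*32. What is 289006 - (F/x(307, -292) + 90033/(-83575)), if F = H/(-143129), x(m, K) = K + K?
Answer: 252368624320298211/873226450775 ≈ 2.8901e+5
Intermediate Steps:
H = 1408
x(m, K) = 2*K
F = -1408/143129 (F = 1408/(-143129) = 1408*(-1/143129) = -1408/143129 ≈ -0.0098373)
289006 - (F/x(307, -292) + 90033/(-83575)) = 289006 - (-1408/(143129*(2*(-292))) + 90033/(-83575)) = 289006 - (-1408/143129/(-584) + 90033*(-1/83575)) = 289006 - (-1408/143129*(-1/584) - 90033/83575) = 289006 - (176/10448417 - 90033/83575) = 289006 - 1*(-940687618561/873226450775) = 289006 + 940687618561/873226450775 = 252368624320298211/873226450775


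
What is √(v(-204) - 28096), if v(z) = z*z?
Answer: 52*√5 ≈ 116.28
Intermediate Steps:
v(z) = z²
√(v(-204) - 28096) = √((-204)² - 28096) = √(41616 - 28096) = √13520 = 52*√5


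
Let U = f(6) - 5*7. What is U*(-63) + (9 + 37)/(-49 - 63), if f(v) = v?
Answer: 102289/56 ≈ 1826.6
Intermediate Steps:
U = -29 (U = 6 - 5*7 = 6 - 35 = -29)
U*(-63) + (9 + 37)/(-49 - 63) = -29*(-63) + (9 + 37)/(-49 - 63) = 1827 + 46/(-112) = 1827 + 46*(-1/112) = 1827 - 23/56 = 102289/56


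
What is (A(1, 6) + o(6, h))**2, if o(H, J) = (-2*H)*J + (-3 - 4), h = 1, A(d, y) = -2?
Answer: 441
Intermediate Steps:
o(H, J) = -7 - 2*H*J (o(H, J) = -2*H*J - 7 = -7 - 2*H*J)
(A(1, 6) + o(6, h))**2 = (-2 + (-7 - 2*6*1))**2 = (-2 + (-7 - 12))**2 = (-2 - 19)**2 = (-21)**2 = 441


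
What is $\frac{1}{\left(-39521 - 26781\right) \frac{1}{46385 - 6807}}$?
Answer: $- \frac{19789}{33151} \approx -0.59694$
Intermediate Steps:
$\frac{1}{\left(-39521 - 26781\right) \frac{1}{46385 - 6807}} = \frac{1}{\left(-66302\right) \frac{1}{39578}} = \frac{1}{- \frac{33151}{19789}} = - \frac{19789}{33151}$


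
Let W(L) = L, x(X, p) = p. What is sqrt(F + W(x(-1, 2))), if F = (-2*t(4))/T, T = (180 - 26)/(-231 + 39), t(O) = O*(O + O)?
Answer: sqrt(484946)/77 ≈ 9.0439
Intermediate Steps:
t(O) = 2*O**2 (t(O) = O*(2*O) = 2*O**2)
T = -77/96 (T = 154/(-192) = 154*(-1/192) = -77/96 ≈ -0.80208)
F = 6144/77 (F = (-4*4**2)/(-77/96) = -4*16*(-96/77) = -2*32*(-96/77) = -64*(-96/77) = 6144/77 ≈ 79.792)
sqrt(F + W(x(-1, 2))) = sqrt(6144/77 + 2) = sqrt(6298/77) = sqrt(484946)/77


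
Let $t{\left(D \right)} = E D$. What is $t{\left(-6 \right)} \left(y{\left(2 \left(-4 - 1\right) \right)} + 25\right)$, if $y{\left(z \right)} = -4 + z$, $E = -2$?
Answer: $132$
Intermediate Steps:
$t{\left(D \right)} = - 2 D$
$t{\left(-6 \right)} \left(y{\left(2 \left(-4 - 1\right) \right)} + 25\right) = \left(-2\right) \left(-6\right) \left(\left(-4 + 2 \left(-4 - 1\right)\right) + 25\right) = 12 \left(\left(-4 + 2 \left(-5\right)\right) + 25\right) = 12 \left(\left(-4 - 10\right) + 25\right) = 12 \left(-14 + 25\right) = 12 \cdot 11 = 132$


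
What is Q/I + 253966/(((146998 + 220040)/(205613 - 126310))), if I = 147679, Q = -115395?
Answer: 30349509629234/553100049 ≈ 54872.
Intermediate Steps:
Q/I + 253966/(((146998 + 220040)/(205613 - 126310))) = -115395/147679 + 253966/(((146998 + 220040)/(205613 - 126310))) = -115395*1/147679 + 253966/((367038/79303)) = -16485/21097 + 253966/((367038*(1/79303))) = -16485/21097 + 253966/(52434/11329) = -16485/21097 + 253966*(11329/52434) = -16485/21097 + 1438590407/26217 = 30349509629234/553100049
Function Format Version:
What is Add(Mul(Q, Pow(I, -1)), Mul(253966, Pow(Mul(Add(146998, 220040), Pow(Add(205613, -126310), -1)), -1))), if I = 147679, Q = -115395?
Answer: Rational(30349509629234, 553100049) ≈ 54872.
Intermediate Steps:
Add(Mul(Q, Pow(I, -1)), Mul(253966, Pow(Mul(Add(146998, 220040), Pow(Add(205613, -126310), -1)), -1))) = Add(Mul(-115395, Pow(147679, -1)), Mul(253966, Pow(Mul(Add(146998, 220040), Pow(Add(205613, -126310), -1)), -1))) = Add(Mul(-115395, Rational(1, 147679)), Mul(253966, Pow(Mul(367038, Pow(79303, -1)), -1))) = Add(Rational(-16485, 21097), Mul(253966, Pow(Mul(367038, Rational(1, 79303)), -1))) = Add(Rational(-16485, 21097), Mul(253966, Pow(Rational(52434, 11329), -1))) = Add(Rational(-16485, 21097), Mul(253966, Rational(11329, 52434))) = Add(Rational(-16485, 21097), Rational(1438590407, 26217)) = Rational(30349509629234, 553100049)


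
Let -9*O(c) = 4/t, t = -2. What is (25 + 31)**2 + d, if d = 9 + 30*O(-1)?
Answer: 9455/3 ≈ 3151.7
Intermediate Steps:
O(c) = 2/9 (O(c) = -4/(9*(-2)) = -4*(-1)/(9*2) = -1/9*(-2) = 2/9)
d = 47/3 (d = 9 + 30*(2/9) = 9 + 20/3 = 47/3 ≈ 15.667)
(25 + 31)**2 + d = (25 + 31)**2 + 47/3 = 56**2 + 47/3 = 3136 + 47/3 = 9455/3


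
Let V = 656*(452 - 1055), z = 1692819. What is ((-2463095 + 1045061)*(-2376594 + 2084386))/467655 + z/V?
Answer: 6070633798425313/6851457520 ≈ 8.8604e+5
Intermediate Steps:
V = -395568 (V = 656*(-603) = -395568)
((-2463095 + 1045061)*(-2376594 + 2084386))/467655 + z/V = ((-2463095 + 1045061)*(-2376594 + 2084386))/467655 + 1692819/(-395568) = -1418034*(-292208)*(1/467655) + 1692819*(-1/395568) = 414360879072*(1/467655) - 188091/43952 = 138120293024/155885 - 188091/43952 = 6070633798425313/6851457520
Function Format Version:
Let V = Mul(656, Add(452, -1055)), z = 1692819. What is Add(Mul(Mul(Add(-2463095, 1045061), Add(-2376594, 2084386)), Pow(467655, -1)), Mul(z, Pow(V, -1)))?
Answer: Rational(6070633798425313, 6851457520) ≈ 8.8604e+5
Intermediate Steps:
V = -395568 (V = Mul(656, -603) = -395568)
Add(Mul(Mul(Add(-2463095, 1045061), Add(-2376594, 2084386)), Pow(467655, -1)), Mul(z, Pow(V, -1))) = Add(Mul(Mul(Add(-2463095, 1045061), Add(-2376594, 2084386)), Pow(467655, -1)), Mul(1692819, Pow(-395568, -1))) = Add(Mul(Mul(-1418034, -292208), Rational(1, 467655)), Mul(1692819, Rational(-1, 395568))) = Add(Mul(414360879072, Rational(1, 467655)), Rational(-188091, 43952)) = Add(Rational(138120293024, 155885), Rational(-188091, 43952)) = Rational(6070633798425313, 6851457520)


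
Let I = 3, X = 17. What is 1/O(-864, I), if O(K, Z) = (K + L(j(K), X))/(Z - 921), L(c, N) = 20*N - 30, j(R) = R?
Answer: 459/277 ≈ 1.6570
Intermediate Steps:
L(c, N) = -30 + 20*N
O(K, Z) = (310 + K)/(-921 + Z) (O(K, Z) = (K + (-30 + 20*17))/(Z - 921) = (K + (-30 + 340))/(-921 + Z) = (K + 310)/(-921 + Z) = (310 + K)/(-921 + Z))
1/O(-864, I) = 1/((310 - 864)/(-921 + 3)) = 1/(-554/(-918)) = 1/(-1/918*(-554)) = 1/(277/459) = 459/277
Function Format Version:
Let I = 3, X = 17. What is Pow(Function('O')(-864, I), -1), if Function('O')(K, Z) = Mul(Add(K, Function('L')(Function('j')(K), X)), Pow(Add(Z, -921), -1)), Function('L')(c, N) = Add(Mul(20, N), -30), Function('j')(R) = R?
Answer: Rational(459, 277) ≈ 1.6570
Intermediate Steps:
Function('L')(c, N) = Add(-30, Mul(20, N))
Function('O')(K, Z) = Mul(Pow(Add(-921, Z), -1), Add(310, K)) (Function('O')(K, Z) = Mul(Add(K, Add(-30, Mul(20, 17))), Pow(Add(Z, -921), -1)) = Mul(Add(K, Add(-30, 340)), Pow(Add(-921, Z), -1)) = Mul(Add(K, 310), Pow(Add(-921, Z), -1)) = Mul(Add(310, K), Pow(Add(-921, Z), -1)) = Mul(Pow(Add(-921, Z), -1), Add(310, K)))
Pow(Function('O')(-864, I), -1) = Pow(Mul(Pow(Add(-921, 3), -1), Add(310, -864)), -1) = Pow(Mul(Pow(-918, -1), -554), -1) = Pow(Mul(Rational(-1, 918), -554), -1) = Pow(Rational(277, 459), -1) = Rational(459, 277)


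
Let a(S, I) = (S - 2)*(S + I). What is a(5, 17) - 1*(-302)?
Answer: 368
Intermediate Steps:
a(S, I) = (-2 + S)*(I + S)
a(5, 17) - 1*(-302) = (5² - 2*17 - 2*5 + 17*5) - 1*(-302) = (25 - 34 - 10 + 85) + 302 = 66 + 302 = 368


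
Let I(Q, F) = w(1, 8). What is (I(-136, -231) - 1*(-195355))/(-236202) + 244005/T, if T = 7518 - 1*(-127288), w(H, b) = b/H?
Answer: 2608197036/2653453901 ≈ 0.98294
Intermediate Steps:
I(Q, F) = 8 (I(Q, F) = 8/1 = 8*1 = 8)
T = 134806 (T = 7518 + 127288 = 134806)
(I(-136, -231) - 1*(-195355))/(-236202) + 244005/T = (8 - 1*(-195355))/(-236202) + 244005/134806 = (8 + 195355)*(-1/236202) + 244005*(1/134806) = 195363*(-1/236202) + 244005/134806 = -65121/78734 + 244005/134806 = 2608197036/2653453901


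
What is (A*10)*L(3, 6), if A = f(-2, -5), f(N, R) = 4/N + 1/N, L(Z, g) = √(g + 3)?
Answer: -75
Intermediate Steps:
L(Z, g) = √(3 + g)
f(N, R) = 5/N (f(N, R) = 4/N + 1/N = 5/N)
A = -5/2 (A = 5/(-2) = 5*(-½) = -5/2 ≈ -2.5000)
(A*10)*L(3, 6) = (-5/2*10)*√(3 + 6) = -25*√9 = -25*3 = -75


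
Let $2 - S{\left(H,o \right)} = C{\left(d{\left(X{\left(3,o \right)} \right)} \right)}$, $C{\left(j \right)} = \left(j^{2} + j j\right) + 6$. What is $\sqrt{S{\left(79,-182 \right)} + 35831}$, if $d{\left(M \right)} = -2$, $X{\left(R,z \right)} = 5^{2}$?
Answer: $7 \sqrt{731} \approx 189.26$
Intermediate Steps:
$X{\left(R,z \right)} = 25$
$C{\left(j \right)} = 6 + 2 j^{2}$ ($C{\left(j \right)} = \left(j^{2} + j^{2}\right) + 6 = 2 j^{2} + 6 = 6 + 2 j^{2}$)
$S{\left(H,o \right)} = -12$ ($S{\left(H,o \right)} = 2 - \left(6 + 2 \left(-2\right)^{2}\right) = 2 - \left(6 + 2 \cdot 4\right) = 2 - \left(6 + 8\right) = 2 - 14 = -12$)
$\sqrt{S{\left(79,-182 \right)} + 35831} = \sqrt{-12 + 35831} = \sqrt{35819} = 7 \sqrt{731}$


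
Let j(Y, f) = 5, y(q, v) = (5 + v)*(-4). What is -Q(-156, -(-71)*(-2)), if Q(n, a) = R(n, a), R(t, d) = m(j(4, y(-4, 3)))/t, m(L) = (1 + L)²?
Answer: 3/13 ≈ 0.23077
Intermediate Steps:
y(q, v) = -20 - 4*v
R(t, d) = 36/t (R(t, d) = (1 + 5)²/t = 6²/t = 36/t)
Q(n, a) = 36/n
-Q(-156, -(-71)*(-2)) = -36/(-156) = -36*(-1)/156 = -1*(-3/13) = 3/13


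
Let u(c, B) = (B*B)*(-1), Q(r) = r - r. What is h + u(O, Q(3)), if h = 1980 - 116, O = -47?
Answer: 1864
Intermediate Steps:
Q(r) = 0
u(c, B) = -B**2 (u(c, B) = B**2*(-1) = -B**2)
h = 1864
h + u(O, Q(3)) = 1864 - 1*0**2 = 1864 - 1*0 = 1864 + 0 = 1864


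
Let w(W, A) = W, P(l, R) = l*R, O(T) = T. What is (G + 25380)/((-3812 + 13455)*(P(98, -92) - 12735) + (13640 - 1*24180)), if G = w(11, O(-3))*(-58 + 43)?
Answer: -25215/209755433 ≈ -0.00012021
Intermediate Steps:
P(l, R) = R*l
G = -165 (G = 11*(-58 + 43) = 11*(-15) = -165)
(G + 25380)/((-3812 + 13455)*(P(98, -92) - 12735) + (13640 - 1*24180)) = (-165 + 25380)/((-3812 + 13455)*(-92*98 - 12735) + (13640 - 1*24180)) = 25215/(9643*(-9016 - 12735) + (13640 - 24180)) = 25215/(9643*(-21751) - 10540) = 25215/(-209744893 - 10540) = 25215/(-209755433) = 25215*(-1/209755433) = -25215/209755433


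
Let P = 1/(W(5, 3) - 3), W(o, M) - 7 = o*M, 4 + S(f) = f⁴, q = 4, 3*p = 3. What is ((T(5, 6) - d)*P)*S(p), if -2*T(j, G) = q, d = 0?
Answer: 6/19 ≈ 0.31579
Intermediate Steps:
p = 1 (p = (⅓)*3 = 1)
T(j, G) = -2 (T(j, G) = -½*4 = -2)
S(f) = -4 + f⁴
W(o, M) = 7 + M*o (W(o, M) = 7 + o*M = 7 + M*o)
P = 1/19 (P = 1/((7 + 3*5) - 3) = 1/((7 + 15) - 3) = 1/(22 - 3) = 1/19 ≈ 0.052632)
((T(5, 6) - d)*P)*S(p) = ((-2 - 1*0)*(1/19))*(-4 + 1⁴) = ((-2 + 0)*(1/19))*(-4 + 1) = -2*1/19*(-3) = -2/19*(-3) = 6/19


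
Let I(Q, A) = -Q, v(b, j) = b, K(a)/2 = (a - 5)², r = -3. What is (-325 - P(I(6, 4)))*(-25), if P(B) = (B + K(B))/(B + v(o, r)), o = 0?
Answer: 21425/3 ≈ 7141.7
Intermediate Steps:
K(a) = 2*(-5 + a)² (K(a) = 2*(a - 5)² = 2*(-5 + a)²)
P(B) = (B + 2*(-5 + B)²)/B (P(B) = (B + 2*(-5 + B)²)/(B + 0) = (B + 2*(-5 + B)²)/B)
(-325 - P(I(6, 4)))*(-25) = (-325 - (-1*6 + 2*(-5 - 1*6)²)/((-1*6)))*(-25) = (-325 - (-6 + 2*(-5 - 6)²)/(-6))*(-25) = (-325 - (-1)*(-6 + 2*(-11)²)/6)*(-25) = (-325 - (-1)*(-6 + 2*121)/6)*(-25) = (-325 - (-1)*(-6 + 242)/6)*(-25) = (-325 - (-1)*236/6)*(-25) = (-325 - 1*(-118/3))*(-25) = (-325 + 118/3)*(-25) = -857/3*(-25) = 21425/3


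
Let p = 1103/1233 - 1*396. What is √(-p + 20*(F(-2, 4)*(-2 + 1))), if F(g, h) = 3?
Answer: √56606345/411 ≈ 18.306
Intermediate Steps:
p = -487165/1233 (p = 1103*(1/1233) - 396 = 1103/1233 - 396 = -487165/1233 ≈ -395.11)
√(-p + 20*(F(-2, 4)*(-2 + 1))) = √(-1*(-487165/1233) + 20*(3*(-2 + 1))) = √(487165/1233 + 20*(3*(-1))) = √(487165/1233 + 20*(-3)) = √(487165/1233 - 60) = √(413185/1233) = √56606345/411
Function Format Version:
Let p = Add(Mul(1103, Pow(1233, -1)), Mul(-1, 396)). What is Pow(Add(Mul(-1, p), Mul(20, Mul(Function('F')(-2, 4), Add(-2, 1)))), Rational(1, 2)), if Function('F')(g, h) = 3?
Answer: Mul(Rational(1, 411), Pow(56606345, Rational(1, 2))) ≈ 18.306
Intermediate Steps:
p = Rational(-487165, 1233) (p = Add(Mul(1103, Rational(1, 1233)), -396) = Add(Rational(1103, 1233), -396) = Rational(-487165, 1233) ≈ -395.11)
Pow(Add(Mul(-1, p), Mul(20, Mul(Function('F')(-2, 4), Add(-2, 1)))), Rational(1, 2)) = Pow(Add(Mul(-1, Rational(-487165, 1233)), Mul(20, Mul(3, Add(-2, 1)))), Rational(1, 2)) = Pow(Add(Rational(487165, 1233), Mul(20, Mul(3, -1))), Rational(1, 2)) = Pow(Add(Rational(487165, 1233), Mul(20, -3)), Rational(1, 2)) = Pow(Add(Rational(487165, 1233), -60), Rational(1, 2)) = Pow(Rational(413185, 1233), Rational(1, 2)) = Mul(Rational(1, 411), Pow(56606345, Rational(1, 2)))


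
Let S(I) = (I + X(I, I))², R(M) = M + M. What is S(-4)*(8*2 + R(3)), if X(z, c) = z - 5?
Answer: 3718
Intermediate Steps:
X(z, c) = -5 + z
R(M) = 2*M
S(I) = (-5 + 2*I)² (S(I) = (I + (-5 + I))² = (-5 + 2*I)²)
S(-4)*(8*2 + R(3)) = (-5 + 2*(-4))²*(8*2 + 2*3) = (-5 - 8)²*(16 + 6) = (-13)²*22 = 169*22 = 3718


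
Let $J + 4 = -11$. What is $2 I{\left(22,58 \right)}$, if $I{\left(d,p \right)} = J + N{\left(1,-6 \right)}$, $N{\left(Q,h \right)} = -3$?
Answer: $-36$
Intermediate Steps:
$J = -15$ ($J = -4 - 11 = -15$)
$I{\left(d,p \right)} = -18$ ($I{\left(d,p \right)} = -15 - 3 = -18$)
$2 I{\left(22,58 \right)} = 2 \left(-18\right) = -36$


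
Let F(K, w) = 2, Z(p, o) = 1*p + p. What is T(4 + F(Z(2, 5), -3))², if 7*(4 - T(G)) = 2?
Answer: 676/49 ≈ 13.796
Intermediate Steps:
Z(p, o) = 2*p (Z(p, o) = p + p = 2*p)
T(G) = 26/7 (T(G) = 4 - ⅐*2 = 4 - 2/7 = 26/7)
T(4 + F(Z(2, 5), -3))² = (26/7)² = 676/49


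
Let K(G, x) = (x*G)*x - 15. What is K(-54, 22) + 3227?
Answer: -22924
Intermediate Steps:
K(G, x) = -15 + G*x² (K(G, x) = (G*x)*x - 15 = G*x² - 15 = -15 + G*x²)
K(-54, 22) + 3227 = (-15 - 54*22²) + 3227 = (-15 - 54*484) + 3227 = (-15 - 26136) + 3227 = -26151 + 3227 = -22924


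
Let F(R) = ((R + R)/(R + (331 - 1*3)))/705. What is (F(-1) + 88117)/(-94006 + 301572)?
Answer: 20314052593/47851227810 ≈ 0.42453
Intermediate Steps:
F(R) = 2*R/(705*(328 + R)) (F(R) = ((2*R)/(R + (331 - 3)))*(1/705) = ((2*R)/(R + 328))*(1/705) = ((2*R)/(328 + R))*(1/705) = (2*R/(328 + R))*(1/705) = 2*R/(705*(328 + R)))
(F(-1) + 88117)/(-94006 + 301572) = ((2/705)*(-1)/(328 - 1) + 88117)/(-94006 + 301572) = ((2/705)*(-1)/327 + 88117)/207566 = ((2/705)*(-1)*(1/327) + 88117)*(1/207566) = (-2/230535 + 88117)*(1/207566) = (20314052593/230535)*(1/207566) = 20314052593/47851227810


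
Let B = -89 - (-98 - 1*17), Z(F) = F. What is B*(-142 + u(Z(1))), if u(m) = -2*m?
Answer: -3744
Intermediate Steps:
B = 26 (B = -89 - (-98 - 17) = -89 - 1*(-115) = -89 + 115 = 26)
B*(-142 + u(Z(1))) = 26*(-142 - 2*1) = 26*(-142 - 2) = 26*(-144) = -3744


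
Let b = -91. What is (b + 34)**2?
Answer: 3249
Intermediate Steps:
(b + 34)**2 = (-91 + 34)**2 = (-57)**2 = 3249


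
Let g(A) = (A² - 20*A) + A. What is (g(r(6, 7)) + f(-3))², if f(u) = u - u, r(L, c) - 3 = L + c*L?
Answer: 2663424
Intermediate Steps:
r(L, c) = 3 + L + L*c (r(L, c) = 3 + (L + c*L) = 3 + (L + L*c) = 3 + L + L*c)
g(A) = A² - 19*A
f(u) = 0
(g(r(6, 7)) + f(-3))² = ((3 + 6 + 6*7)*(-19 + (3 + 6 + 6*7)) + 0)² = ((3 + 6 + 42)*(-19 + (3 + 6 + 42)) + 0)² = (51*(-19 + 51) + 0)² = (51*32 + 0)² = (1632 + 0)² = 1632² = 2663424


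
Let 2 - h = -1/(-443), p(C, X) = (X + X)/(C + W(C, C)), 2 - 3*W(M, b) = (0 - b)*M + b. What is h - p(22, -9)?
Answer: 246486/117395 ≈ 2.0996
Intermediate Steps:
W(M, b) = ⅔ - b/3 + M*b/3 (W(M, b) = ⅔ - ((0 - b)*M + b)/3 = ⅔ - ((-b)*M + b)/3 = ⅔ - (-M*b + b)/3 = ⅔ - (b - M*b)/3 = ⅔ + (-b/3 + M*b/3) = ⅔ - b/3 + M*b/3)
p(C, X) = 2*X/(⅔ + C²/3 + 2*C/3) (p(C, X) = (X + X)/(C + (⅔ - C/3 + C*C/3)) = (2*X)/(C + (⅔ - C/3 + C²/3)) = (2*X)/(⅔ + C²/3 + 2*C/3) = 2*X/(⅔ + C²/3 + 2*C/3))
h = 885/443 (h = 2 - (-1)/(-443) = 2 - (-1)*(-1)/443 = 2 - 1*1/443 = 2 - 1/443 = 885/443 ≈ 1.9977)
h - p(22, -9) = 885/443 - 6*(-9)/(2 + 22² + 2*22) = 885/443 - 6*(-9)/(2 + 484 + 44) = 885/443 - 6*(-9)/530 = 885/443 - 1*(-27/265) = 885/443 + 27/265 = 246486/117395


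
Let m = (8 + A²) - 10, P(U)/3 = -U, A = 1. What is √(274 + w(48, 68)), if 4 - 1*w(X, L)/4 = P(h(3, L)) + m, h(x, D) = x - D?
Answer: 9*I*√6 ≈ 22.045*I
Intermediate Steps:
P(U) = -3*U (P(U) = 3*(-U) = -3*U)
m = -1 (m = (8 + 1²) - 10 = (8 + 1) - 10 = 9 - 10 = -1)
w(X, L) = 56 - 12*L (w(X, L) = 16 - 4*(-3*(3 - L) - 1) = 16 - 4*((-9 + 3*L) - 1) = 16 - 4*(-10 + 3*L) = 16 + (40 - 12*L) = 56 - 12*L)
√(274 + w(48, 68)) = √(274 + (56 - 12*68)) = √(274 + (56 - 816)) = √(274 - 760) = √(-486) = 9*I*√6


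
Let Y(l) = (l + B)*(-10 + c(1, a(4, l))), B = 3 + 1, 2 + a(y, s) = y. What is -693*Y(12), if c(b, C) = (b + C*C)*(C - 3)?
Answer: 166320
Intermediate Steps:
a(y, s) = -2 + y
c(b, C) = (-3 + C)*(b + C²) (c(b, C) = (b + C²)*(-3 + C) = (-3 + C)*(b + C²))
B = 4
Y(l) = -60 - 15*l (Y(l) = (l + 4)*(-10 + ((-2 + 4)³ - 3*1 - 3*(-2 + 4)² + (-2 + 4)*1)) = (4 + l)*(-10 + (2³ - 3 - 3*2² + 2*1)) = (4 + l)*(-10 + (8 - 3 - 3*4 + 2)) = (4 + l)*(-10 + (8 - 3 - 12 + 2)) = (4 + l)*(-10 - 5) = (4 + l)*(-15) = -60 - 15*l)
-693*Y(12) = -693*(-60 - 15*12) = -693*(-60 - 180) = -693*(-240) = 166320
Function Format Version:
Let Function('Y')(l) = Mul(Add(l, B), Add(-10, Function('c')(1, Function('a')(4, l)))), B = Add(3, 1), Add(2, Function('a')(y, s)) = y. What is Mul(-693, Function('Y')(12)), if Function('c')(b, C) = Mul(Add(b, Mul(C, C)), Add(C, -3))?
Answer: 166320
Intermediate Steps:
Function('a')(y, s) = Add(-2, y)
Function('c')(b, C) = Mul(Add(-3, C), Add(b, Pow(C, 2))) (Function('c')(b, C) = Mul(Add(b, Pow(C, 2)), Add(-3, C)) = Mul(Add(-3, C), Add(b, Pow(C, 2))))
B = 4
Function('Y')(l) = Add(-60, Mul(-15, l)) (Function('Y')(l) = Mul(Add(l, 4), Add(-10, Add(Pow(Add(-2, 4), 3), Mul(-3, 1), Mul(-3, Pow(Add(-2, 4), 2)), Mul(Add(-2, 4), 1)))) = Mul(Add(4, l), Add(-10, Add(Pow(2, 3), -3, Mul(-3, Pow(2, 2)), Mul(2, 1)))) = Mul(Add(4, l), Add(-10, Add(8, -3, Mul(-3, 4), 2))) = Mul(Add(4, l), Add(-10, Add(8, -3, -12, 2))) = Mul(Add(4, l), Add(-10, -5)) = Mul(Add(4, l), -15) = Add(-60, Mul(-15, l)))
Mul(-693, Function('Y')(12)) = Mul(-693, Add(-60, Mul(-15, 12))) = Mul(-693, Add(-60, -180)) = Mul(-693, -240) = 166320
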